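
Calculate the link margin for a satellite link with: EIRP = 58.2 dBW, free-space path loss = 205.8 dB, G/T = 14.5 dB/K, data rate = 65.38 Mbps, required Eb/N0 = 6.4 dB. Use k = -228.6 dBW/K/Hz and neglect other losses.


C/N0 = EIRP - FSPL + G/T - k = 58.2 - 205.8 + 14.5 - (-228.6)
C/N0 = 95.5000 dB-Hz
R_b = 65.38 Mbps = 6.538e+07 bps -> 10*log10(R_b) = 78.1544 dB-Hz
Eb/N0 = C/N0 - 10*log10(R_b) = 95.5000 - 78.1544 = 17.3456 dB
Margin = Eb/N0 - Eb/N0_req = 17.3456 - 6.4 = 10.9456 dB (link closes)

10.9456 dB


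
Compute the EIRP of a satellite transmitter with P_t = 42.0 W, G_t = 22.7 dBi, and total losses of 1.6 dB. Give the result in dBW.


Pt = 42.0 W = 16.2325 dBW
EIRP = Pt_dBW + Gt - losses = 16.2325 + 22.7 - 1.6 = 37.3325 dBW

37.3325 dBW


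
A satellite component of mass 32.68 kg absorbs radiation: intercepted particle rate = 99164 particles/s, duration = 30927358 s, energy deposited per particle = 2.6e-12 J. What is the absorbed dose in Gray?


Total energy deposited = rate * time * E_per
  = 99164 * 30927358 * 2.6e-12 = 7.9739 J
Dose = E_total / mass = 7.9739 / 32.68
Dose = 0.2439991 Gy

0.2440 Gy


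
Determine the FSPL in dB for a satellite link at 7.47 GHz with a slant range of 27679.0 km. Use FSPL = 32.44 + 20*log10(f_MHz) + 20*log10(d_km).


f = 7.47 GHz = 7470.0000 MHz
d = 27679.0 km
FSPL = 32.44 + 20*log10(7470.0000) + 20*log10(27679.0)
FSPL = 32.44 + 77.4664 + 88.8430
FSPL = 198.7494 dB

198.7494 dB


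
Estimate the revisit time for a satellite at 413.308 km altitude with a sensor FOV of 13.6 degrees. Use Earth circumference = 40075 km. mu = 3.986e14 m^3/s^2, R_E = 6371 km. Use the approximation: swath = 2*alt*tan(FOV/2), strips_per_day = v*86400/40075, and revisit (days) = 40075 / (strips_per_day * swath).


swath = 2*413.308*tan(0.1186824) = 98.5680 km
v = sqrt(mu/r) = 7665.0655 m/s = 7.6651 km/s
strips/day = v*86400/40075 = 7.6651*86400/40075 = 16.5256
coverage/day = strips * swath = 16.5256 * 98.5680 = 1628.8908 km
revisit = 40075 / 1628.8908 = 24.6026 days

24.6026 days


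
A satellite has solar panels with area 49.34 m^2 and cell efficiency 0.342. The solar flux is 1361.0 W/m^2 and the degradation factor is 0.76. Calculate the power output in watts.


P = area * eta * S * degradation
P = 49.34 * 0.342 * 1361.0 * 0.76
P = 17454.0803 W

17454.0803 W


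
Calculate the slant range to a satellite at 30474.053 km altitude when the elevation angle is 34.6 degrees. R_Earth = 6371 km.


h = 30474.053 km, el = 34.6 deg
d = -R_E*sin(el) + sqrt((R_E*sin(el))^2 + 2*R_E*h + h^2)
d = -6371.0000*sin(0.6038839) + sqrt((6371.0000*0.5678437)^2 + 2*6371.0000*30474.053 + 30474.053^2)
d = 32852.2041 km

32852.2041 km


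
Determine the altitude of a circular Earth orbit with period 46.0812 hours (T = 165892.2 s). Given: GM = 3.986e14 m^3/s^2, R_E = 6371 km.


T = 165892.2 s
r = (mu*T^2/(4*pi^2))^(1/3) = (3.986e14 * 165892.2^2 / (4*pi^2))^(1/3)
r = 6.5254404e+07 m = 65254.4044 km
alt = r - R_E = 65254.4044 - 6371 = 58883.4044 km

58883.4044 km


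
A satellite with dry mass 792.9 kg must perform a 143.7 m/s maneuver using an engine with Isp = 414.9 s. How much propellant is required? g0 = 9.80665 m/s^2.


ve = Isp * g0 = 414.9 * 9.80665 = 4068.779085 m/s
mass ratio = exp(dv/ve) = exp(143.7/4068.779085) = 1.03594880
m_prop = m_dry * (mr - 1) = 792.9 * (1.03594880 - 1)
m_prop = 28.5038 kg

28.5038 kg


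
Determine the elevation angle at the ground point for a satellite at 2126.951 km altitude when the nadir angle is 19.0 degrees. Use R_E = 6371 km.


r = R_E + alt = 8497.9510 km
Law of sines in the satellite / Earth-center / ground-point triangle:
  sin(nadir)/R_E = sin(90 + el)/r  =>  cos(el) = (r/R_E)*sin(nadir)
cos(el) = (8497.9510 / 6371.0000) * sin(19.0 deg) = 0.4342587
el = arccos(0.4342587) = 64.2619 deg
(Earth-central angle = 90 - nadir - el = 6.7381 deg)

64.2619 degrees


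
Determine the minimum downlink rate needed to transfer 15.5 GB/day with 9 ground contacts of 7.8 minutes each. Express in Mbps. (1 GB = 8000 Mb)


total contact time = 9 * 7.8 * 60 = 4212.0000 s
data = 15.5 GB = 124000.0000 Mb
rate = 124000.0000 / 4212.0000 = 29.4397 Mbps

29.4397 Mbps


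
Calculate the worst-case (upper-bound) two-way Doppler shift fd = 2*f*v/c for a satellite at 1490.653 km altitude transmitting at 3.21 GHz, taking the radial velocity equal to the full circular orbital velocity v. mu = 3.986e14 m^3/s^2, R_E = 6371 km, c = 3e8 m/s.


r = 7.861653e+06 m
v = sqrt(mu/r) = 7120.5200 m/s (worst-case radial velocity)
f = 3.21 GHz = 3.21e+09 Hz
fd = 2*f*v/c = 2*3.21e+09*7120.5200/3.0e+08
fd = 152379.1284 Hz

152379.1284 Hz


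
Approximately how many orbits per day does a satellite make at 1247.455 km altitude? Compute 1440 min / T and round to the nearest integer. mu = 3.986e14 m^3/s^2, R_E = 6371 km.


r = 7.618455e+06 m
T = 2*pi*sqrt(r^3/mu) = 6617.7687 s = 110.2961 min
revs/day = 1440 / 110.2961 = 13.0558
Rounded: 13 revolutions per day

13 revolutions per day


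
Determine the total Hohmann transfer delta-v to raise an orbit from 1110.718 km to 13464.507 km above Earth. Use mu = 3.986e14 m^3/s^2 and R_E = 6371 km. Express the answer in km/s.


r1 = 7481.7180 km = 7.481718e+06 m
r2 = 19835.5070 km = 1.9835507e+07 m
dv1 = sqrt(mu/r1)*(sqrt(2*r2/(r1+r2)) - 1) = 1496.9451 m/s
dv2 = sqrt(mu/r2)*(1 - sqrt(2*r1/(r1+r2))) = 1165.0201 m/s
total dv = |dv1| + |dv2| = 1496.9451 + 1165.0201 = 2661.9652 m/s = 2.6620 km/s

2.6620 km/s


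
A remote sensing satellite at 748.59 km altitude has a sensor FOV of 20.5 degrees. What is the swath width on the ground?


FOV = 20.5 deg = 0.3577925 rad
swath = 2 * alt * tan(FOV/2) = 2 * 748.59 * tan(0.1788962)
swath = 2 * 748.59 * 0.1808295
swath = 270.7342 km

270.7342 km


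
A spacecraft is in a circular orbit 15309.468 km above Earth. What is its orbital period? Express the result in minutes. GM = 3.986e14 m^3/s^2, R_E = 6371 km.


r = 21680.4680 km = 2.1680468e+07 m
T = 2*pi*sqrt(r^3/mu) = 2*pi*sqrt(1.0190746e+22 / 3.986e14)
T = 31769.7795 s = 529.4963 min

529.4963 minutes


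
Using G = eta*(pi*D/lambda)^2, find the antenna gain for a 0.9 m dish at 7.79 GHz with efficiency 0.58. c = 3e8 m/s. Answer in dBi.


lambda = c/f = 3e8 / 7.79e+09 = 0.03851091 m
G = eta*(pi*D/lambda)^2 = 0.58*(pi*0.9/0.03851091)^2
G = 3126.4045 (linear)
G = 10*log10(3126.4045) = 34.9505 dBi

34.9505 dBi


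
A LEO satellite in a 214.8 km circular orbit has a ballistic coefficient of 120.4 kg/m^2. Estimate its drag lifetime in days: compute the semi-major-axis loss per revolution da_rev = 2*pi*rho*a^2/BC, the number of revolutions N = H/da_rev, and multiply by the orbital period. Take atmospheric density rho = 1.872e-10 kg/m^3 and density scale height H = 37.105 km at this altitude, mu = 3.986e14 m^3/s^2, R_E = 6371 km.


a = R_E + alt = 6585.8000 km = 6.5858e+06 m
da_rev = 2*pi*rho*a^2/BC = 2*pi*1.872e-10*(6.5858e+06)^2/120.4 = 423.717403 m per revolution
N = H/da_rev = 37105.0000 m / 423.717403 m = 87.5702 revolutions
P = 2*pi*sqrt(a^3/mu) = 5318.9270 s
lifetime = N*P = 87.5702 * 5318.9270 = 465779.2770 s = 5.3910 days

5.3910 days


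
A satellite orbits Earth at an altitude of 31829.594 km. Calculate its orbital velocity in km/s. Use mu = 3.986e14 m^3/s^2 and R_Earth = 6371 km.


r = R_E + alt = 6371.0 + 31829.594 = 38200.5940 km = 3.8200594e+07 m
v = sqrt(mu/r) = sqrt(3.986e14 / 3.8200594e+07) = 3230.2311 m/s = 3.2302 km/s

3.2302 km/s


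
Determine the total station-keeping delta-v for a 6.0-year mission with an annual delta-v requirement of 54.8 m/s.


dV = rate * years = 54.8 * 6.0
dV = 328.8000 m/s

328.8000 m/s


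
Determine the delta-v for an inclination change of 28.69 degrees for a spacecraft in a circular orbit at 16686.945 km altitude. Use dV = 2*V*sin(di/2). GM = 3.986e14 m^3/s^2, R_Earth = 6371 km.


r = 23057.9450 km = 2.3057945e+07 m
V = sqrt(mu/r) = 4157.7498 m/s
di = 28.69 deg = 0.500735 rad
dV = 2*V*sin(di/2) = 2*4157.7498*sin(0.2503675)
dV = 2060.2482 m/s = 2.0602 km/s

2.0602 km/s


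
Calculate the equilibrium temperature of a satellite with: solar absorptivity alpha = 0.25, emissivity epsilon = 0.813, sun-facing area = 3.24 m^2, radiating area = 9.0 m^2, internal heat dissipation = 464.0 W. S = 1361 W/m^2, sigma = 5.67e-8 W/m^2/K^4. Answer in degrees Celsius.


Numerator = alpha*S*A_sun + Q_int = 0.25*1361*3.24 + 464.0 = 1566.4100 W
Denominator = eps*sigma*A_rad = 0.813*5.67e-8*9.0 = 4.148739e-07 W/K^4
T^4 = 3.7756292e+09 K^4
T = 247.8833 K = -25.2667 C

-25.2667 degrees Celsius


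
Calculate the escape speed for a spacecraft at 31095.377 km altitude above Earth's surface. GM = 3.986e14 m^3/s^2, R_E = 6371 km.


r = 6371.0 + 31095.377 = 37466.3770 km = 3.7466377e+07 m
v_esc = sqrt(2*mu/r) = sqrt(2*3.986e14 / 3.7466377e+07)
v_esc = 4612.7806 m/s = 4.6128 km/s

4.6128 km/s


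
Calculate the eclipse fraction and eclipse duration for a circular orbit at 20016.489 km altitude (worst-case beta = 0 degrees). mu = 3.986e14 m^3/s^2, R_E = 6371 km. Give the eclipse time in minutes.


r = 26387.4890 km
T = 710.9795 min
Eclipse fraction = arcsin(R_E/r)/pi = arcsin(6371.0000/26387.4890)/pi
= arcsin(0.2414402)/pi = 0.07761976
Eclipse duration = 0.07761976 * 710.9795 = 55.1861 min

55.1861 minutes


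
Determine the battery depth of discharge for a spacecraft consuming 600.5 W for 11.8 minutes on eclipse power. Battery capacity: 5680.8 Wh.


E_used = P * t / 60 = 600.5 * 11.8 / 60 = 118.0983 Wh
DOD = E_used / E_total * 100 = 118.0983 / 5680.8 * 100
DOD = 2.0789 %

2.0789 %


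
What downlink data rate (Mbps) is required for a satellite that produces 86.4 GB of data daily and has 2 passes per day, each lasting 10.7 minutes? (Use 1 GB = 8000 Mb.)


total contact time = 2 * 10.7 * 60 = 1284.0000 s
data = 86.4 GB = 691200.0000 Mb
rate = 691200.0000 / 1284.0000 = 538.3178 Mbps

538.3178 Mbps


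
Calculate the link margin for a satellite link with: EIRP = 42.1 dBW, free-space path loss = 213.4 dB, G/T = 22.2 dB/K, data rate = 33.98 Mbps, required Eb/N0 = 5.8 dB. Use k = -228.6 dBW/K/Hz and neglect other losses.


C/N0 = EIRP - FSPL + G/T - k = 42.1 - 213.4 + 22.2 - (-228.6)
C/N0 = 79.5000 dB-Hz
R_b = 33.98 Mbps = 3.398e+07 bps -> 10*log10(R_b) = 75.3122 dB-Hz
Eb/N0 = C/N0 - 10*log10(R_b) = 79.5000 - 75.3122 = 4.1878 dB
Margin = Eb/N0 - Eb/N0_req = 4.1878 - 5.8 = -1.6122 dB (negative margin: link does not close)

-1.6122 dB


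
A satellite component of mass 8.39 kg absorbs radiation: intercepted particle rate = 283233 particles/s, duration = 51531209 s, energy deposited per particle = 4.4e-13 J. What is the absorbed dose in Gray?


Total energy deposited = rate * time * E_per
  = 283233 * 51531209 * 4.4e-13 = 6.4219 J
Dose = E_total / mass = 6.4219 / 8.39
Dose = 0.765429 Gy

0.7654 Gy


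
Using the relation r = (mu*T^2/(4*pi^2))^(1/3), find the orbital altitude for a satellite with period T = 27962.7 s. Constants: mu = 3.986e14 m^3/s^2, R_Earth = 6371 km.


T = 27962.7 s
r = (mu*T^2/(4*pi^2))^(1/3) = (3.986e14 * 27962.7^2 / (4*pi^2))^(1/3)
r = 1.9911864e+07 m = 19911.8642 km
alt = r - R_E = 19911.8642 - 6371 = 13540.8642 km

13540.8642 km


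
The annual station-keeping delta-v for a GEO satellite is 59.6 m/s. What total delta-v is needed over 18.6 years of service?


dV = rate * years = 59.6 * 18.6
dV = 1108.5600 m/s

1108.5600 m/s


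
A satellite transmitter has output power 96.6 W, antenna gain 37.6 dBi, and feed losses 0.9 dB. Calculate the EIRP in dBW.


Pt = 96.6 W = 19.8498 dBW
EIRP = Pt_dBW + Gt - losses = 19.8498 + 37.6 - 0.9 = 56.5498 dBW

56.5498 dBW


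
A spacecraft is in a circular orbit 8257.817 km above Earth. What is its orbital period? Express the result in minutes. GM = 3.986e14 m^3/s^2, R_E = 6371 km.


r = 14628.8170 km = 1.4628817e+07 m
T = 2*pi*sqrt(r^3/mu) = 2*pi*sqrt(3.1306003e+21 / 3.986e14)
T = 17608.6083 s = 293.4768 min

293.4768 minutes


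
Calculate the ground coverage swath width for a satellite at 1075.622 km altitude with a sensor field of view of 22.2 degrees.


FOV = 22.2 deg = 0.3874631 rad
swath = 2 * alt * tan(FOV/2) = 2 * 1075.622 * tan(0.1937315)
swath = 2 * 1075.622 * 0.1961922
swath = 422.0573 km

422.0573 km


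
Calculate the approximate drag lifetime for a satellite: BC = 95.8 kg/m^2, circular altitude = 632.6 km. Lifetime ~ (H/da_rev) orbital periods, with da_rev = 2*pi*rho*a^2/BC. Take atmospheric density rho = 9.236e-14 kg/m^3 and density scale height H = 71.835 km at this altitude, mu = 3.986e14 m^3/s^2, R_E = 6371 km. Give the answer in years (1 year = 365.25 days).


a = R_E + alt = 7003.6000 km = 7.0036e+06 m
da_rev = 2*pi*rho*a^2/BC = 2*pi*9.236e-14*(7.0036e+06)^2/95.8 = 0.297126202 m per revolution
N = H/da_rev = 71835.0000 m / 0.297126202 m = 241765.9551 revolutions
P = 2*pi*sqrt(a^3/mu) = 5833.0167 s
lifetime = N*P = 241765.9551 * 5833.0167 = 1.4102249e+09 s = 16322.0470 days
years = 16322.0470 / 365.25 = 44.6873 years

44.6873 years


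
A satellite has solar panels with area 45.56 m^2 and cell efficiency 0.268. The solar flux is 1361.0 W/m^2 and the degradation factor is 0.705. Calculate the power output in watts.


P = area * eta * S * degradation
P = 45.56 * 0.268 * 1361.0 * 0.705
P = 11715.6328 W

11715.6328 W


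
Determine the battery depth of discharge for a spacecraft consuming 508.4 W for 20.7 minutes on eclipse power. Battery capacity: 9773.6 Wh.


E_used = P * t / 60 = 508.4 * 20.7 / 60 = 175.3980 Wh
DOD = E_used / E_total * 100 = 175.3980 / 9773.6 * 100
DOD = 1.7946 %

1.7946 %


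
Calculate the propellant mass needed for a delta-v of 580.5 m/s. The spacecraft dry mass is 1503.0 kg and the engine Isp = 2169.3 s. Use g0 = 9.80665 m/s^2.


ve = Isp * g0 = 2169.3 * 9.80665 = 21273.565845 m/s
mass ratio = exp(dv/ve) = exp(580.5/21273.565845) = 1.02766310
m_prop = m_dry * (mr - 1) = 1503.0 * (1.02766310 - 1)
m_prop = 41.5776 kg

41.5776 kg


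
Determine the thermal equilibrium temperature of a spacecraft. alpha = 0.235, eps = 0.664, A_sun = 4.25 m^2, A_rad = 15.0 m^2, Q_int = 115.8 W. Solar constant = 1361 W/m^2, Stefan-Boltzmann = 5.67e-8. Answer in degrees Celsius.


Numerator = alpha*S*A_sun + Q_int = 0.235*1361*4.25 + 115.8 = 1475.0987 W
Denominator = eps*sigma*A_rad = 0.664*5.67e-8*15.0 = 5.64732e-07 W/K^4
T^4 = 2.6120332e+09 K^4
T = 226.0709 K = -47.0791 C

-47.0791 degrees Celsius


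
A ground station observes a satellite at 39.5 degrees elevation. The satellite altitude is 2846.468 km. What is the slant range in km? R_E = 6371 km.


h = 2846.468 km, el = 39.5 deg
d = -R_E*sin(el) + sqrt((R_E*sin(el))^2 + 2*R_E*h + h^2)
d = -6371.0000*sin(0.6894051) + sqrt((6371.0000*0.6360782)^2 + 2*6371.0000*2846.468 + 2846.468^2)
d = 3744.6260 km

3744.6260 km


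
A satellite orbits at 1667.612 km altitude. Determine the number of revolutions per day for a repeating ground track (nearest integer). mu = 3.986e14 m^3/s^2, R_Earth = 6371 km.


r = 8.038612e+06 m
T = 2*pi*sqrt(r^3/mu) = 7172.7026 s = 119.5450 min
revs/day = 1440 / 119.5450 = 12.0457
Rounded: 12 revolutions per day

12 revolutions per day


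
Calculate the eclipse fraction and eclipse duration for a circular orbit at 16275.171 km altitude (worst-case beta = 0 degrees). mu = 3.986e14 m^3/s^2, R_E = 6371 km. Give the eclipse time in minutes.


r = 22646.1710 km
T = 565.2651 min
Eclipse fraction = arcsin(R_E/r)/pi = arcsin(6371.0000/22646.1710)/pi
= arcsin(0.2813279)/pi = 0.09077486
Eclipse duration = 0.09077486 * 565.2651 = 51.3119 min

51.3119 minutes


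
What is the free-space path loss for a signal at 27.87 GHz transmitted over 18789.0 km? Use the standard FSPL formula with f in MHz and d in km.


f = 27.87 GHz = 27870.0000 MHz
d = 18789.0 km
FSPL = 32.44 + 20*log10(27870.0000) + 20*log10(18789.0)
FSPL = 32.44 + 88.9027 + 85.4781
FSPL = 206.8208 dB

206.8208 dB


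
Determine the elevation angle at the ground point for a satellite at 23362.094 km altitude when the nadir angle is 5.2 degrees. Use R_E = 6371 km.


r = R_E + alt = 29733.0940 km
Law of sines in the satellite / Earth-center / ground-point triangle:
  sin(nadir)/R_E = sin(90 + el)/r  =>  cos(el) = (r/R_E)*sin(nadir)
cos(el) = (29733.0940 / 6371.0000) * sin(5.2 deg) = 0.4229771
el = arccos(0.4229771) = 64.9773 deg
(Earth-central angle = 90 - nadir - el = 19.8227 deg)

64.9773 degrees


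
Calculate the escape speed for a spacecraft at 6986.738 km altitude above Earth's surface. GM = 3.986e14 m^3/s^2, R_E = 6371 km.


r = 6371.0 + 6986.738 = 13357.7380 km = 1.3357738e+07 m
v_esc = sqrt(2*mu/r) = sqrt(2*3.986e14 / 1.3357738e+07)
v_esc = 7725.3326 m/s = 7.7253 km/s

7.7253 km/s


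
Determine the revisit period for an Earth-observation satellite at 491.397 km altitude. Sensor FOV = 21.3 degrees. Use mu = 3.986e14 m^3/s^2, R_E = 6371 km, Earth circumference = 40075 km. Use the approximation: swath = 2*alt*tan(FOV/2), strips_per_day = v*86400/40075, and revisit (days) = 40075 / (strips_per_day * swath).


swath = 2*491.397*tan(0.1858776) = 184.8127 km
v = sqrt(mu/r) = 7621.3293 m/s = 7.6213 km/s
strips/day = v*86400/40075 = 7.6213*86400/40075 = 16.4313
coverage/day = strips * swath = 16.4313 * 184.8127 = 3036.7065 km
revisit = 40075 / 3036.7065 = 13.1969 days

13.1969 days


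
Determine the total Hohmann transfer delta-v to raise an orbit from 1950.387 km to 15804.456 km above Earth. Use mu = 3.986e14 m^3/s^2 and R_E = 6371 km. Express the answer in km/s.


r1 = 8321.3870 km = 8.321387e+06 m
r2 = 22175.4560 km = 2.2175456e+07 m
dv1 = sqrt(mu/r1)*(sqrt(2*r2/(r1+r2)) - 1) = 1425.2813 m/s
dv2 = sqrt(mu/r2)*(1 - sqrt(2*r1/(r1+r2))) = 1107.7017 m/s
total dv = |dv1| + |dv2| = 1425.2813 + 1107.7017 = 2532.9829 m/s = 2.5330 km/s

2.5330 km/s


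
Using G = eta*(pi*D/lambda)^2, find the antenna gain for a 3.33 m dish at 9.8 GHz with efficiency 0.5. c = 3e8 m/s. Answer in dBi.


lambda = c/f = 3e8 / 9.8e+09 = 0.03061224 m
G = eta*(pi*D/lambda)^2 = 0.5*(pi*3.33/0.03061224)^2
G = 58393.9507 (linear)
G = 10*log10(58393.9507) = 47.6637 dBi

47.6637 dBi


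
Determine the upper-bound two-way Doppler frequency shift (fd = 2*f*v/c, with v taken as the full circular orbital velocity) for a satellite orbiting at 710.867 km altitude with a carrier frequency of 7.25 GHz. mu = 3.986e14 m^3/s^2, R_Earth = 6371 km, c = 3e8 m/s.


r = 7.081867e+06 m
v = sqrt(mu/r) = 7502.3058 m/s (worst-case radial velocity)
f = 7.25 GHz = 7.25e+09 Hz
fd = 2*f*v/c = 2*7.25e+09*7502.3058/3.0e+08
fd = 362611.4484 Hz

362611.4484 Hz


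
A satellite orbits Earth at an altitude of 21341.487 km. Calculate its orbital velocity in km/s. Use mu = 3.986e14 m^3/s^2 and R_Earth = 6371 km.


r = R_E + alt = 6371.0 + 21341.487 = 27712.4870 km = 2.7712487e+07 m
v = sqrt(mu/r) = sqrt(3.986e14 / 2.7712487e+07) = 3792.5463 m/s = 3.7925 km/s

3.7925 km/s


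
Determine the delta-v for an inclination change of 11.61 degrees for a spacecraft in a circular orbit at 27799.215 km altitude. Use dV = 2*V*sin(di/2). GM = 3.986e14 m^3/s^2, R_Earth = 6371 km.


r = 34170.2150 km = 3.4170215e+07 m
V = sqrt(mu/r) = 3415.4253 m/s
di = 11.61 deg = 0.2026327 rad
dV = 2*V*sin(di/2) = 2*3415.4253*sin(0.1013164)
dV = 690.8935 m/s = 0.6908935 km/s

0.6909 km/s


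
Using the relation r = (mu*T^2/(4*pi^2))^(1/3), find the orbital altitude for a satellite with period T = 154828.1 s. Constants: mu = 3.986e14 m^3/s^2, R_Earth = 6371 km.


T = 154828.1 s
r = (mu*T^2/(4*pi^2))^(1/3) = (3.986e14 * 154828.1^2 / (4*pi^2))^(1/3)
r = 6.2319751e+07 m = 62319.7509 km
alt = r - R_E = 62319.7509 - 6371 = 55948.7509 km

55948.7509 km


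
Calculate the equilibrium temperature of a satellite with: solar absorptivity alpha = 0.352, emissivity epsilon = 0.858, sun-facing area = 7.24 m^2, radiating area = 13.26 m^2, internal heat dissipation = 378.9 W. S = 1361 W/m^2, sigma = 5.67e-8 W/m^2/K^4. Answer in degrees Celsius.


Numerator = alpha*S*A_sun + Q_int = 0.352*1361*7.24 + 378.9 = 3847.3813 W
Denominator = eps*sigma*A_rad = 0.858*5.67e-8*13.26 = 6.4508044e-07 W/K^4
T^4 = 5.9641884e+09 K^4
T = 277.8995 K = 4.7495 C

4.7495 degrees Celsius


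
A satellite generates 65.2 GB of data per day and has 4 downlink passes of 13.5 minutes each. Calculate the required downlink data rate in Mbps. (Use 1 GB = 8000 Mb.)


total contact time = 4 * 13.5 * 60 = 3240.0000 s
data = 65.2 GB = 521600.0000 Mb
rate = 521600.0000 / 3240.0000 = 160.9877 Mbps

160.9877 Mbps


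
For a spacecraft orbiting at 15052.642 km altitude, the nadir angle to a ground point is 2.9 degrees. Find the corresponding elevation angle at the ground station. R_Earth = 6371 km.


r = R_E + alt = 21423.6420 km
Law of sines in the satellite / Earth-center / ground-point triangle:
  sin(nadir)/R_E = sin(90 + el)/r  =>  cos(el) = (r/R_E)*sin(nadir)
cos(el) = (21423.6420 / 6371.0000) * sin(2.9 deg) = 0.1701279
el = arccos(0.1701279) = 80.2047 deg
(Earth-central angle = 90 - nadir - el = 6.8953 deg)

80.2047 degrees


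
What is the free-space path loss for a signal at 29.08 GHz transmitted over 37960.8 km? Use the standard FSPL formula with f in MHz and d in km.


f = 29.08 GHz = 29080.0000 MHz
d = 37960.8 km
FSPL = 32.44 + 20*log10(29080.0000) + 20*log10(37960.8)
FSPL = 32.44 + 89.2719 + 91.5867
FSPL = 213.2986 dB

213.2986 dB


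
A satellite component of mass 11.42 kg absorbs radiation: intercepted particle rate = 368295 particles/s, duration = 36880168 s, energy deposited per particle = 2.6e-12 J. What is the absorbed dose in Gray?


Total energy deposited = rate * time * E_per
  = 368295 * 36880168 * 2.6e-12 = 35.3152 J
Dose = E_total / mass = 35.3152 / 11.42
Dose = 3.0924 Gy

3.0924 Gy


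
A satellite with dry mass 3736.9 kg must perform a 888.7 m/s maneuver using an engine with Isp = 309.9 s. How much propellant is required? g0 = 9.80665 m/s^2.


ve = Isp * g0 = 309.9 * 9.80665 = 3039.080835 m/s
mass ratio = exp(dv/ve) = exp(888.7/3039.080835) = 1.33967084
m_prop = m_dry * (mr - 1) = 3736.9 * (1.33967084 - 1)
m_prop = 1269.3160 kg

1269.3160 kg


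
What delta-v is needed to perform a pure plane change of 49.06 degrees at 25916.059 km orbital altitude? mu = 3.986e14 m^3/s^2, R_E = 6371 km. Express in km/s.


r = 32287.0590 km = 3.2287059e+07 m
V = sqrt(mu/r) = 3513.6169 m/s
di = 49.06 deg = 0.8562585 rad
dV = 2*V*sin(di/2) = 2*3513.6169*sin(0.4281293)
dV = 2917.4941 m/s = 2.9175 km/s

2.9175 km/s


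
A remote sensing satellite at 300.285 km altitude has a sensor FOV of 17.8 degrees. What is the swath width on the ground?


FOV = 17.8 deg = 0.3106686 rad
swath = 2 * alt * tan(FOV/2) = 2 * 300.285 * tan(0.1553343)
swath = 2 * 300.285 * 0.1565958
swath = 94.0468 km

94.0468 km


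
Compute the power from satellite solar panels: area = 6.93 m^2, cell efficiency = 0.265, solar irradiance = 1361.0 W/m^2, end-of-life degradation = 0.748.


P = area * eta * S * degradation
P = 6.93 * 0.265 * 1361.0 * 0.748
P = 1869.5575 W

1869.5575 W


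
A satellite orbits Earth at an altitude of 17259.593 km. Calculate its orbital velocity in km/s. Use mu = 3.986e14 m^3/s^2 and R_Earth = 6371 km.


r = R_E + alt = 6371.0 + 17259.593 = 23630.5930 km = 2.3630593e+07 m
v = sqrt(mu/r) = sqrt(3.986e14 / 2.3630593e+07) = 4107.0627 m/s = 4.1071 km/s

4.1071 km/s


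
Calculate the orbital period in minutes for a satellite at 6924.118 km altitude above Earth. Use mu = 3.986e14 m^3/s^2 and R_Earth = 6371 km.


r = 13295.1180 km = 1.3295118e+07 m
T = 2*pi*sqrt(r^3/mu) = 2*pi*sqrt(2.3500472e+21 / 3.986e14)
T = 15256.3104 s = 254.2718 min

254.2718 minutes


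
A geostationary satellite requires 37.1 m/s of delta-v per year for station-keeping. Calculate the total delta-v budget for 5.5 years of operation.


dV = rate * years = 37.1 * 5.5
dV = 204.0500 m/s

204.0500 m/s


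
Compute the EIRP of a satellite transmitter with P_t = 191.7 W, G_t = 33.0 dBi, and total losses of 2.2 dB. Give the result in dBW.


Pt = 191.7 W = 22.8262 dBW
EIRP = Pt_dBW + Gt - losses = 22.8262 + 33.0 - 2.2 = 53.6262 dBW

53.6262 dBW


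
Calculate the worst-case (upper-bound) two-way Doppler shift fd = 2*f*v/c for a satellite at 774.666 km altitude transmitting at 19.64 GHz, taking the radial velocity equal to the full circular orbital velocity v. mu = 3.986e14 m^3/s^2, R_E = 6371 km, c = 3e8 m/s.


r = 7.145666e+06 m
v = sqrt(mu/r) = 7468.7391 m/s (worst-case radial velocity)
f = 19.64 GHz = 1.964e+10 Hz
fd = 2*f*v/c = 2*1.964e+10*7468.7391/3.0e+08
fd = 977906.9107 Hz

977906.9107 Hz


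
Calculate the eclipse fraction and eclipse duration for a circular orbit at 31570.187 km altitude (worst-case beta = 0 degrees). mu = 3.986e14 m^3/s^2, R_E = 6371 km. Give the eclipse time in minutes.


r = 37941.1870 km
T = 1225.8190 min
Eclipse fraction = arcsin(R_E/r)/pi = arcsin(6371.0000/37941.1870)/pi
= arcsin(0.1679178)/pi = 0.05370431
Eclipse duration = 0.05370431 * 1225.8190 = 65.8318 min

65.8318 minutes


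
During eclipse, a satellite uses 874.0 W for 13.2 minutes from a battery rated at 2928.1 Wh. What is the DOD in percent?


E_used = P * t / 60 = 874.0 * 13.2 / 60 = 192.2800 Wh
DOD = E_used / E_total * 100 = 192.2800 / 2928.1 * 100
DOD = 6.5667 %

6.5667 %


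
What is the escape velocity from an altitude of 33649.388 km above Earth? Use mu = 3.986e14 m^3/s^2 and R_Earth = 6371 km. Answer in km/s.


r = 6371.0 + 33649.388 = 40020.3880 km = 4.0020388e+07 m
v_esc = sqrt(2*mu/r) = sqrt(2*3.986e14 / 4.0020388e+07)
v_esc = 4463.1656 m/s = 4.4632 km/s

4.4632 km/s


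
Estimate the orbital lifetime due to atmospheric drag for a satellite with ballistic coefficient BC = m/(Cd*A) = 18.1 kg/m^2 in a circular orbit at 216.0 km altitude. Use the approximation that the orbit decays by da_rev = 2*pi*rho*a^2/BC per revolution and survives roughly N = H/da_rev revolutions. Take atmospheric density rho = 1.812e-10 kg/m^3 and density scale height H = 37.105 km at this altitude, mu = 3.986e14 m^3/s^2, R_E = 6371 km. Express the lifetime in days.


a = R_E + alt = 6587.0000 km = 6.587e+06 m
da_rev = 2*pi*rho*a^2/BC = 2*pi*1.812e-10*(6.587e+06)^2/18.1 = 2729.196551 m per revolution
N = H/da_rev = 37105.0000 m / 2729.196551 m = 13.5956 revolutions
P = 2*pi*sqrt(a^3/mu) = 5320.3808 s
lifetime = N*P = 13.5956 * 5320.3808 = 72333.6430 s = 0.8371949 days

0.8372 days


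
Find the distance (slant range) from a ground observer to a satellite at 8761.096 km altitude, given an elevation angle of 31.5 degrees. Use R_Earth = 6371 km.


h = 8761.096 km, el = 31.5 deg
d = -R_E*sin(el) + sqrt((R_E*sin(el))^2 + 2*R_E*h + h^2)
d = -6371.0000*sin(0.5497787) + sqrt((6371.0000*0.5224986)^2 + 2*6371.0000*8761.096 + 8761.096^2)
d = 10794.6121 km

10794.6121 km


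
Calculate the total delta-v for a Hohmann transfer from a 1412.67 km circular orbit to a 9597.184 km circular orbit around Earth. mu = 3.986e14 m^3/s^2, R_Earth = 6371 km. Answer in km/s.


r1 = 7783.6700 km = 7.78367e+06 m
r2 = 15968.1840 km = 1.5968184e+07 m
dv1 = sqrt(mu/r1)*(sqrt(2*r2/(r1+r2)) - 1) = 1141.8423 m/s
dv2 = sqrt(mu/r2)*(1 - sqrt(2*r1/(r1+r2))) = 951.3911 m/s
total dv = |dv1| + |dv2| = 1141.8423 + 951.3911 = 2093.2334 m/s = 2.0932 km/s

2.0932 km/s


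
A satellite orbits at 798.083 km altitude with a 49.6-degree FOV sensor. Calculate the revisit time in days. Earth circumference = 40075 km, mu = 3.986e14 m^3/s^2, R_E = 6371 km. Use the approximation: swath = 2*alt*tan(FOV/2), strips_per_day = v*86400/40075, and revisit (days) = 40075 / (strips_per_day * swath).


swath = 2*798.083*tan(0.4328417) = 737.5322 km
v = sqrt(mu/r) = 7456.5313 m/s = 7.4565 km/s
strips/day = v*86400/40075 = 7.4565*86400/40075 = 16.0760
coverage/day = strips * swath = 16.0760 * 737.5322 = 11856.5425 km
revisit = 40075 / 11856.5425 = 3.3800 days

3.3800 days


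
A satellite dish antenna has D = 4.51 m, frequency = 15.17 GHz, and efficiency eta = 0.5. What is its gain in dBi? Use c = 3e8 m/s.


lambda = c/f = 3e8 / 1.517e+10 = 0.01977587 m
G = eta*(pi*D/lambda)^2 = 0.5*(pi*4.51/0.01977587)^2
G = 256656.0379 (linear)
G = 10*log10(256656.0379) = 54.0935 dBi

54.0935 dBi


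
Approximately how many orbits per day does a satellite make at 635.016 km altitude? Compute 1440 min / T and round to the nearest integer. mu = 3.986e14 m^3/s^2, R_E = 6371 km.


r = 7.006016e+06 m
T = 2*pi*sqrt(r^3/mu) = 5836.0353 s = 97.2673 min
revs/day = 1440 / 97.2673 = 14.8046
Rounded: 15 revolutions per day

15 revolutions per day


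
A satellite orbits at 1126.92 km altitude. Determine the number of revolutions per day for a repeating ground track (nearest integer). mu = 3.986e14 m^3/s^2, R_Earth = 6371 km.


r = 7.49792e+06 m
T = 2*pi*sqrt(r^3/mu) = 6461.3375 s = 107.6890 min
revs/day = 1440 / 107.6890 = 13.3718
Rounded: 13 revolutions per day

13 revolutions per day


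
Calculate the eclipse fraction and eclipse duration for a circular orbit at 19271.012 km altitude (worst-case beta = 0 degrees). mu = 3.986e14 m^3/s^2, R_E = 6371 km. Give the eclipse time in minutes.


r = 25642.0120 km
T = 681.0643 min
Eclipse fraction = arcsin(R_E/r)/pi = arcsin(6371.0000/25642.0120)/pi
= arcsin(0.2484594)/pi = 0.07992427
Eclipse duration = 0.07992427 * 681.0643 = 54.4336 min

54.4336 minutes


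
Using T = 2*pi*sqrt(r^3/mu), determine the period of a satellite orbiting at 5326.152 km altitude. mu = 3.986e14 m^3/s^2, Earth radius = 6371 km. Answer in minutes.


r = 11697.1520 km = 1.1697152e+07 m
T = 2*pi*sqrt(r^3/mu) = 2*pi*sqrt(1.6004437e+21 / 3.986e14)
T = 12590.1650 s = 209.8361 min

209.8361 minutes


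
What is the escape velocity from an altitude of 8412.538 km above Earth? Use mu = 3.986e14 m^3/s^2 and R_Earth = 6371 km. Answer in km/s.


r = 6371.0 + 8412.538 = 14783.5380 km = 1.4783538e+07 m
v_esc = sqrt(2*mu/r) = sqrt(2*3.986e14 / 1.4783538e+07)
v_esc = 7343.3538 m/s = 7.3434 km/s

7.3434 km/s


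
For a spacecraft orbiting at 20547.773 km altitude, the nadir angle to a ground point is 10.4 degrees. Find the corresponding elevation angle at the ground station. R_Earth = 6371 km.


r = R_E + alt = 26918.7730 km
Law of sines in the satellite / Earth-center / ground-point triangle:
  sin(nadir)/R_E = sin(90 + el)/r  =>  cos(el) = (r/R_E)*sin(nadir)
cos(el) = (26918.7730 / 6371.0000) * sin(10.4 deg) = 0.7627302
el = arccos(0.7627302) = 40.2945 deg
(Earth-central angle = 90 - nadir - el = 39.3055 deg)

40.2945 degrees


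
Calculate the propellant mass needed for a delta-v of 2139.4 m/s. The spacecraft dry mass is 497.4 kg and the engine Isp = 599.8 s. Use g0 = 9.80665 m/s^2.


ve = Isp * g0 = 599.8 * 9.80665 = 5882.028670 m/s
mass ratio = exp(dv/ve) = exp(2139.4/5882.028670) = 1.43866852
m_prop = m_dry * (mr - 1) = 497.4 * (1.43866852 - 1)
m_prop = 218.1937 kg

218.1937 kg


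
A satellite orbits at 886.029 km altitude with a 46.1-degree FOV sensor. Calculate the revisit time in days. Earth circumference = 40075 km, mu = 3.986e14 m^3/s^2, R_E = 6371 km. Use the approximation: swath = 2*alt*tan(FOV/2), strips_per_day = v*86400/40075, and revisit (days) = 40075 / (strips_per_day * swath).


swath = 2*886.029*tan(0.4022984) = 754.0197 km
v = sqrt(mu/r) = 7411.2117 m/s = 7.4112 km/s
strips/day = v*86400/40075 = 7.4112*86400/40075 = 15.9783
coverage/day = strips * swath = 15.9783 * 754.0197 = 12047.9215 km
revisit = 40075 / 12047.9215 = 3.3263 days

3.3263 days


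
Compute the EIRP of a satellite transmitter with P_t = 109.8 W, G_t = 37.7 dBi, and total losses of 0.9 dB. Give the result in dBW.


Pt = 109.8 W = 20.4060 dBW
EIRP = Pt_dBW + Gt - losses = 20.4060 + 37.7 - 0.9 = 57.2060 dBW

57.2060 dBW


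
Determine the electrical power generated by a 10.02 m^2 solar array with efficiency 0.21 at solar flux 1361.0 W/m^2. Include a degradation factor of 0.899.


P = area * eta * S * degradation
P = 10.02 * 0.21 * 1361.0 * 0.899
P = 2574.5708 W

2574.5708 W


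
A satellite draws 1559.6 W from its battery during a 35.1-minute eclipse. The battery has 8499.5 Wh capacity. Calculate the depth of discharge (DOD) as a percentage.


E_used = P * t / 60 = 1559.6 * 35.1 / 60 = 912.3660 Wh
DOD = E_used / E_total * 100 = 912.3660 / 8499.5 * 100
DOD = 10.7343 %

10.7343 %


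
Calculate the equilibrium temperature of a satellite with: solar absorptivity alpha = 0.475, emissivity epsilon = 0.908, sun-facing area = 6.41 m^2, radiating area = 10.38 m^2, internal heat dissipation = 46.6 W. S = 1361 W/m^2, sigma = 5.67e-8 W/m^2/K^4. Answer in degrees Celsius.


Numerator = alpha*S*A_sun + Q_int = 0.475*1361*6.41 + 46.6 = 4190.5048 W
Denominator = eps*sigma*A_rad = 0.908*5.67e-8*10.38 = 5.3439977e-07 W/K^4
T^4 = 7.8415168e+09 K^4
T = 297.5775 K = 24.4275 C

24.4275 degrees Celsius


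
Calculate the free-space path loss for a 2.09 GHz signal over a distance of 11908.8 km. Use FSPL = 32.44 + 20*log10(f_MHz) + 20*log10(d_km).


f = 2.09 GHz = 2090.0000 MHz
d = 11908.8 km
FSPL = 32.44 + 20*log10(2090.0000) + 20*log10(11908.8)
FSPL = 32.44 + 66.4029 + 81.5174
FSPL = 180.3603 dB

180.3603 dB


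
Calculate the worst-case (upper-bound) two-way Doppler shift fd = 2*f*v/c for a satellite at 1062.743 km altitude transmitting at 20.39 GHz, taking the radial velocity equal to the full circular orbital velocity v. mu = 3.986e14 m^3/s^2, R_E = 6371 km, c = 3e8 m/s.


r = 7.433743e+06 m
v = sqrt(mu/r) = 7322.5927 m/s (worst-case radial velocity)
f = 20.39 GHz = 2.039e+10 Hz
fd = 2*f*v/c = 2*2.039e+10*7322.5927/3.0e+08
fd = 995384.4288 Hz

995384.4288 Hz


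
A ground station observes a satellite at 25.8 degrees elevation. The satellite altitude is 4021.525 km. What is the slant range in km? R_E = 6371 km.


h = 4021.525 km, el = 25.8 deg
d = -R_E*sin(el) + sqrt((R_E*sin(el))^2 + 2*R_E*h + h^2)
d = -6371.0000*sin(0.4502949) + sqrt((6371.0000*0.4352311)^2 + 2*6371.0000*4021.525 + 4021.525^2)
d = 5893.3802 km

5893.3802 km


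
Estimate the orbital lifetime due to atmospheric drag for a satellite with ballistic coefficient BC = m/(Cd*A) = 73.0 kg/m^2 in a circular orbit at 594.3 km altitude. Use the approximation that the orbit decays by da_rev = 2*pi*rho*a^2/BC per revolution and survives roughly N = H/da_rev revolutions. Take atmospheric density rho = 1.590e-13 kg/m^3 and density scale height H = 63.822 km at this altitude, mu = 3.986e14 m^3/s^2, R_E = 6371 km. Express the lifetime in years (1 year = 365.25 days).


a = R_E + alt = 6965.3000 km = 6.9653e+06 m
da_rev = 2*pi*rho*a^2/BC = 2*pi*1.590e-13*(6.9653e+06)^2/73.0 = 0.66394757 m per revolution
N = H/da_rev = 63822.0000 m / 0.66394757 m = 96125.0600 revolutions
P = 2*pi*sqrt(a^3/mu) = 5785.2344 s
lifetime = N*P = 96125.0600 * 5785.2344 = 5.5610601e+08 s = 6436.4121 days
years = 6436.4121 / 365.25 = 17.6219 years

17.6219 years


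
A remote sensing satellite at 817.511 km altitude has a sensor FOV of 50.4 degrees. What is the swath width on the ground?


FOV = 50.4 deg = 0.8796459 rad
swath = 2 * alt * tan(FOV/2) = 2 * 817.511 * tan(0.439823)
swath = 2 * 817.511 * 0.4705643
swath = 769.3830 km

769.3830 km


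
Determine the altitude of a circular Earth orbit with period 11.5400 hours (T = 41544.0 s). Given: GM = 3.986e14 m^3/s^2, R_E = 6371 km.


T = 41544.0 s
r = (mu*T^2/(4*pi^2))^(1/3) = (3.986e14 * 41544.0^2 / (4*pi^2))^(1/3)
r = 2.5925754e+07 m = 25925.7538 km
alt = r - R_E = 25925.7538 - 6371 = 19554.7538 km

19554.7538 km


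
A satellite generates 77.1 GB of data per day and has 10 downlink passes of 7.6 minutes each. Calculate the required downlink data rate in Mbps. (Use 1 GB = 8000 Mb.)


total contact time = 10 * 7.6 * 60 = 4560.0000 s
data = 77.1 GB = 616800.0000 Mb
rate = 616800.0000 / 4560.0000 = 135.2632 Mbps

135.2632 Mbps


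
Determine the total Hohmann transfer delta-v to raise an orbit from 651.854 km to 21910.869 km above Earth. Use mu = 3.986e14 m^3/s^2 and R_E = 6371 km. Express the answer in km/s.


r1 = 7022.8540 km = 7.022854e+06 m
r2 = 28281.8690 km = 2.8281869e+07 m
dv1 = sqrt(mu/r1)*(sqrt(2*r2/(r1+r2)) - 1) = 2002.2004 m/s
dv2 = sqrt(mu/r2)*(1 - sqrt(2*r1/(r1+r2))) = 1386.2394 m/s
total dv = |dv1| + |dv2| = 2002.2004 + 1386.2394 = 3388.4398 m/s = 3.3884 km/s

3.3884 km/s


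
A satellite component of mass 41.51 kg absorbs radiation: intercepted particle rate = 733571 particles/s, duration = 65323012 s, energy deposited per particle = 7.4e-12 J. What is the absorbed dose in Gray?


Total energy deposited = rate * time * E_per
  = 733571 * 65323012 * 7.4e-12 = 354.6011 J
Dose = E_total / mass = 354.6011 / 41.51
Dose = 8.5425 Gy

8.5425 Gy


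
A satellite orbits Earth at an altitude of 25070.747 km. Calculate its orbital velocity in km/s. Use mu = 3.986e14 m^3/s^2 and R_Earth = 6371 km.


r = R_E + alt = 6371.0 + 25070.747 = 31441.7470 km = 3.1441747e+07 m
v = sqrt(mu/r) = sqrt(3.986e14 / 3.1441747e+07) = 3560.5354 m/s = 3.5605 km/s

3.5605 km/s


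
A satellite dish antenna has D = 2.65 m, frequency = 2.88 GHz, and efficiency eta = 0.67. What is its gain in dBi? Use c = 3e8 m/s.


lambda = c/f = 3e8 / 2.88e+09 = 0.1041667 m
G = eta*(pi*D/lambda)^2 = 0.67*(pi*2.65/0.1041667)^2
G = 4279.6550 (linear)
G = 10*log10(4279.6550) = 36.3141 dBi

36.3141 dBi


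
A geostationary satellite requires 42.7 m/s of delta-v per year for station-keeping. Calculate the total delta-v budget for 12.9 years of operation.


dV = rate * years = 42.7 * 12.9
dV = 550.8300 m/s

550.8300 m/s


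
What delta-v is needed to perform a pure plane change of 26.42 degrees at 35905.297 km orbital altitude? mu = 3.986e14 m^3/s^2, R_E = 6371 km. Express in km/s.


r = 42276.2970 km = 4.2276297e+07 m
V = sqrt(mu/r) = 3070.5783 m/s
di = 26.42 deg = 0.461116 rad
dV = 2*V*sin(di/2) = 2*3070.5783*sin(0.230558)
dV = 1403.3819 m/s = 1.4034 km/s

1.4034 km/s


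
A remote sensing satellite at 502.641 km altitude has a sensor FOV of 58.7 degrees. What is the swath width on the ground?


FOV = 58.7 deg = 1.0245 rad
swath = 2 * alt * tan(FOV/2) = 2 * 502.641 * tan(0.5122541)
swath = 2 * 502.641 * 0.5623219
swath = 565.2921 km

565.2921 km


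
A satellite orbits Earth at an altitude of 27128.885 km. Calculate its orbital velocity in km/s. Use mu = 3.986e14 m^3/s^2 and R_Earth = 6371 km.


r = R_E + alt = 6371.0 + 27128.885 = 33499.8850 km = 3.3499885e+07 m
v = sqrt(mu/r) = sqrt(3.986e14 / 3.3499885e+07) = 3449.4272 m/s = 3.4494 km/s

3.4494 km/s


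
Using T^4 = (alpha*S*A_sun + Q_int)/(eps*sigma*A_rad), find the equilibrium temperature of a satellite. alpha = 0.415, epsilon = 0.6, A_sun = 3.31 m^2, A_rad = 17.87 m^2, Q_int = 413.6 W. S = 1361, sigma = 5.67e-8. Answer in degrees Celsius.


Numerator = alpha*S*A_sun + Q_int = 0.415*1361*3.31 + 413.6 = 2283.1376 W
Denominator = eps*sigma*A_rad = 0.6*5.67e-8*17.87 = 6.079374e-07 W/K^4
T^4 = 3.7555473e+09 K^4
T = 247.5531 K = -25.5969 C

-25.5969 degrees Celsius


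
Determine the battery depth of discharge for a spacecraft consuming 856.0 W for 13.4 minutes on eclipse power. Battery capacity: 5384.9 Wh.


E_used = P * t / 60 = 856.0 * 13.4 / 60 = 191.1733 Wh
DOD = E_used / E_total * 100 = 191.1733 / 5384.9 * 100
DOD = 3.5502 %

3.5502 %


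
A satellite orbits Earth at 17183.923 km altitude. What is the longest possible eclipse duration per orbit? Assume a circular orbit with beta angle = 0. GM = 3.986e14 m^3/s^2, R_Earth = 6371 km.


r = 23554.9230 km
T = 599.6288 min
Eclipse fraction = arcsin(R_E/r)/pi = arcsin(6371.0000/23554.9230)/pi
= arcsin(0.2704742)/pi = 0.08718049
Eclipse duration = 0.08718049 * 599.6288 = 52.2759 min

52.2759 minutes


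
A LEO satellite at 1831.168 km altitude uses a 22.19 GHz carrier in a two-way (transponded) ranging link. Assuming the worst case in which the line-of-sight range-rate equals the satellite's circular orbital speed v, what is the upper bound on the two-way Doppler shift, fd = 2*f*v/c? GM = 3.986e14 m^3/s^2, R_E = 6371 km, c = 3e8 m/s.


r = 8.202168e+06 m
v = sqrt(mu/r) = 6971.1482 m/s (worst-case radial velocity)
f = 22.19 GHz = 2.219e+10 Hz
fd = 2*f*v/c = 2*2.219e+10*6971.1482/3.0e+08
fd = 1.0312652e+06 Hz

1.0313e+06 Hz
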